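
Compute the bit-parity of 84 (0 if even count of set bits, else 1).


0b1010100 has 3 ones => parity 1

1


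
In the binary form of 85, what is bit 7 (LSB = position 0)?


0b1010101, position 7 = 0

0


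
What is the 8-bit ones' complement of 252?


252 ^ 255 = 3

3


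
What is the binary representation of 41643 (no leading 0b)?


41643 = 1010001010101011 in binary

1010001010101011


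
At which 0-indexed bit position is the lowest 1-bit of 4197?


0b1000001100101. Lowest set bit at position 0

0


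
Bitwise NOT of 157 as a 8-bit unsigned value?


~0b10011101 = 0b1100010 = 98 (8-bit unsigned)

98


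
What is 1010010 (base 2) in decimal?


1010010 in decimal = 82

82


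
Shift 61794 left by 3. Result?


0b1111000101100010 << 3 = 0b1111000101100010000 = 494352

494352


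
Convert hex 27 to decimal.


27 hex = 39 decimal

39


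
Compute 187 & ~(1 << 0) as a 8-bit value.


187 & ~(1 << 0) = 186

186


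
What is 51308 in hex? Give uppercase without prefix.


51308 = C86C hex

C86C


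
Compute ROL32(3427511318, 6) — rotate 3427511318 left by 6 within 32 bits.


Rotate 0b11001100010010111010110000010110 left by 6 (32-bit) = 0b10010111010110000010110110011 = 317392307

317392307


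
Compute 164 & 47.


0b10100100 & 0b101111 = 0b100100 = 36

36


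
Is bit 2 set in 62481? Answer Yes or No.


0b1111010000010001, bit 2 = 0. No

No


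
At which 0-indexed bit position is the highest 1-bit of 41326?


0b1010000101101110. Highest set bit at position 15

15


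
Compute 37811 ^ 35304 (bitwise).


0b1001001110110011 ^ 0b1000100111101000 = 0b1101001011011 = 6747

6747


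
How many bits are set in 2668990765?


0b10011111000101011001000100101101 has 16 set bits

16


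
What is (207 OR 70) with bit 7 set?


Step 1: 207 | 70 = 207
Step 2: 207 | (1 << 7) = 207 | 128 = 207

207


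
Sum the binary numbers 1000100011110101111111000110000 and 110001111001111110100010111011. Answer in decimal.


1000100011110101111111000110000 + 110001111001111110100010111011 = 1110110011000101110011011101011 = 1986193131

1986193131


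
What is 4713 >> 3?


0b1001001101001 >> 3 = 0b1001001101 = 589

589


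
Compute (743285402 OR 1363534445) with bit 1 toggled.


Step 1: 743285402 | 1363534445 = 2102256383
Step 2: 2102256383 ^ (1 << 1) = 2102256383 ^ 2 = 2102256381

2102256381


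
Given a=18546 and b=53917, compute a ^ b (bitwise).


18546 ^ 53917 = 39663

39663


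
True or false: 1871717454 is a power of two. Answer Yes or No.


0b1101111100100000010010001001110. Multiple bits set => No

No


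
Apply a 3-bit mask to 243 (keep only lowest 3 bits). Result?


243 & 7 = 3

3


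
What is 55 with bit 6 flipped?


55 ^ (1 << 6) = 55 ^ 64 = 119

119


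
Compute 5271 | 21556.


0b1010010010111 | 0b101010000110100 = 0b101010010110111 = 21687

21687


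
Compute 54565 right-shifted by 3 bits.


0b1101010100100101 >> 3 = 0b1101010100100 = 6820

6820


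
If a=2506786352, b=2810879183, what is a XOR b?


2506786352 ^ 2810879183 = 853547775

853547775


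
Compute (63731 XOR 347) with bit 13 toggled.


Step 1: 63731 ^ 347 = 63912
Step 2: 63912 ^ (1 << 13) = 63912 ^ 8192 = 55720

55720


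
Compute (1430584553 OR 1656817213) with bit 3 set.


Step 1: 1430584553 | 1656817213 = 2009464573
Step 2: 2009464573 | (1 << 3) = 2009464573 | 8 = 2009464573

2009464573


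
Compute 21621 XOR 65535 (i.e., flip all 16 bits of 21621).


21621 ^ 65535 = 43914

43914


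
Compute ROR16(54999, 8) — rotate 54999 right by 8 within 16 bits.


Rotate 0b1101011011010111 right by 8 (16-bit) = 0b1101011111010110 = 55254

55254


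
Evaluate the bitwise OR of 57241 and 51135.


0b1101111110011001 | 0b1100011110111111 = 0b1101111110111111 = 57279

57279


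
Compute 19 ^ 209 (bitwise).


0b10011 ^ 0b11010001 = 0b11000010 = 194

194


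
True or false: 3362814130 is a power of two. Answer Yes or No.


0b11001000011100000111100010110010. Multiple bits set => No

No


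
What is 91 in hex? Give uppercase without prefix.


91 = 5B hex

5B


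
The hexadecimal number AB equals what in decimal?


AB hex = 171 decimal

171


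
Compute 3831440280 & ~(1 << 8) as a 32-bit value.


3831440280 & ~(1 << 8) = 3831440024

3831440024


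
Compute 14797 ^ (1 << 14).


14797 ^ (1 << 14) = 14797 ^ 16384 = 31181

31181


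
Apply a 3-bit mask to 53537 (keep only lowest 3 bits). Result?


53537 & 7 = 1

1


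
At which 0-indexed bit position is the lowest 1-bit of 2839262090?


0b10101001001110111011001110001010. Lowest set bit at position 1

1


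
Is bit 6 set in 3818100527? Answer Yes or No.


0b11100011100100111001011100101111, bit 6 = 0. No

No


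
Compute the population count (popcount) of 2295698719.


0b10001000110101011001010100011111 has 16 set bits

16


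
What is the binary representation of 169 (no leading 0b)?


169 = 10101001 in binary

10101001


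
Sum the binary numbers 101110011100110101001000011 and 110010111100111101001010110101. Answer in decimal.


101110011100110101001000011 + 110010111100111101001010110101 = 111000110000100011110011111000 = 952253688

952253688


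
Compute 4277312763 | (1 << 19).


4277312763 | (1 << 19) = 4277312763 | 524288 = 4277837051

4277837051


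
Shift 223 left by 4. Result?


0b11011111 << 4 = 0b110111110000 = 3568

3568


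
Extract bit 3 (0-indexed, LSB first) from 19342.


0b100101110001110, position 3 = 1

1


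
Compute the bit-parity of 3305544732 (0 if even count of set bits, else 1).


0b11000101000001101001110000011100 has 13 ones => parity 1

1


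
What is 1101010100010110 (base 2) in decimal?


1101010100010110 in decimal = 54550

54550


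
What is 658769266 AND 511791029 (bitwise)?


0b100111010001000000010101110010 & 0b11110100000010100111110110101 = 0b110000000000000010100110000 = 100664624

100664624


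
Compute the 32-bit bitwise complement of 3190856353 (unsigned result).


~0b10111110001100001001101010100001 = 0b1000001110011110110010101011110 = 1104110942 (32-bit unsigned)

1104110942


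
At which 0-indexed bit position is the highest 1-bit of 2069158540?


0b1111011010101001101101010001100. Highest set bit at position 30

30


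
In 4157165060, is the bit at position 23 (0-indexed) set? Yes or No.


0b11110111110010010100111000000100, bit 23 = 1. Yes

Yes


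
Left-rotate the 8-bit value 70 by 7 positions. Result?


Rotate 0b1000110 left by 7 (8-bit) = 0b100011 = 35

35


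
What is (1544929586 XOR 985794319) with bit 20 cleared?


Step 1: 1544929586 ^ 985794319 = 1725417021
Step 2: 1725417021 & ~(1 << 20) = 1724368445

1724368445


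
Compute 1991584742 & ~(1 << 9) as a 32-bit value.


1991584742 & ~(1 << 9) = 1991584230

1991584230


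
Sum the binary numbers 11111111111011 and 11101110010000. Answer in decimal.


11111111111011 + 11101110010000 = 111101110001011 = 31627

31627


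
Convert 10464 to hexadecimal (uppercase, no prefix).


10464 = 28E0 hex

28E0


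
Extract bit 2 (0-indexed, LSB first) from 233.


0b11101001, position 2 = 0

0


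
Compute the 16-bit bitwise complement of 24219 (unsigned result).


~0b101111010011011 = 0b1010000101100100 = 41316 (16-bit unsigned)

41316


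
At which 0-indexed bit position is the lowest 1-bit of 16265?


0b11111110001001. Lowest set bit at position 0

0


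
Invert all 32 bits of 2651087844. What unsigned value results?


2651087844 ^ 4294967295 = 1643879451

1643879451


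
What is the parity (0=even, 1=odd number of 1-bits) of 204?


0b11001100 has 4 ones => parity 0

0


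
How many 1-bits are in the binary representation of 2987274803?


0b10110010000011100011001000110011 has 14 set bits

14


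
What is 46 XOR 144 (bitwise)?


0b101110 ^ 0b10010000 = 0b10111110 = 190

190


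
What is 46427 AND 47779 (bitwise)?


0b1011010101011011 & 0b1011101010100011 = 0b1011000000000011 = 45059

45059


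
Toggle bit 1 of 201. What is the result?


201 ^ (1 << 1) = 201 ^ 2 = 203

203


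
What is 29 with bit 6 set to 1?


29 | (1 << 6) = 29 | 64 = 93

93


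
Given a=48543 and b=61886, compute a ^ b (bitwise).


48543 ^ 61886 = 19489

19489


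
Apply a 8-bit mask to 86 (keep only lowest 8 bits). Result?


86 & 255 = 86

86


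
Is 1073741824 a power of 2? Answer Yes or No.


0b1000000000000000000000000000000. Only one bit set => Yes

Yes


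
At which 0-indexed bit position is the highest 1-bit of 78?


0b1001110. Highest set bit at position 6

6


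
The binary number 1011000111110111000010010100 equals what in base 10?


1011000111110111000010010100 in decimal = 186609812

186609812


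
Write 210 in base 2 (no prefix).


210 = 11010010 in binary

11010010


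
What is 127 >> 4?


0b1111111 >> 4 = 0b111 = 7

7


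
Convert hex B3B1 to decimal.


B3B1 hex = 46001 decimal

46001


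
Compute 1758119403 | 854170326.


0b1101000110010101100010111101011 | 0b110010111010011001101011010110 = 0b1111010111010111101111111111111 = 2062278655

2062278655


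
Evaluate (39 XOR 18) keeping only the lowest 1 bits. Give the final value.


Step 1: 39 ^ 18 = 53
Step 2: 53 & 1 = 1

1


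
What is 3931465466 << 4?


0b11101010010101010110011011111010 << 4 = 0b111010100101010101100110111110100000 = 62903447456

62903447456


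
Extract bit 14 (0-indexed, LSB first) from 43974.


0b1010101111000110, position 14 = 0

0


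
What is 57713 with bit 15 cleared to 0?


57713 & ~(1 << 15) = 24945

24945


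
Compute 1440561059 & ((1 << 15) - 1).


1440561059 & 32767 = 14243

14243


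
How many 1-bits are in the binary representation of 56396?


0b1101110001001100 has 8 set bits

8


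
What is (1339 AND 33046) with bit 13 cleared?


Step 1: 1339 & 33046 = 274
Step 2: 274 & ~(1 << 13) = 274

274


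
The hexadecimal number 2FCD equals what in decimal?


2FCD hex = 12237 decimal

12237


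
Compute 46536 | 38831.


0b1011010111001000 | 0b1001011110101111 = 0b1011011111101111 = 47087

47087


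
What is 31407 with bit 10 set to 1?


31407 | (1 << 10) = 31407 | 1024 = 32431

32431


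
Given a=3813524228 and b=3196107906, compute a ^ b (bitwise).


3813524228 ^ 3196107906 = 1573748614

1573748614


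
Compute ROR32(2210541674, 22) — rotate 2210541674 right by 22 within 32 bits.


Rotate 0b10000011110000100011000001101010 right by 22 (32-bit) = 0b1000110000011010101000001111 = 146909711

146909711


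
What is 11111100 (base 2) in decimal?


11111100 in decimal = 252

252


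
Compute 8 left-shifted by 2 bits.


0b1000 << 2 = 0b100000 = 32

32


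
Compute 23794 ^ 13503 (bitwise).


0b101110011110010 ^ 0b11010010111111 = 0b110100001001101 = 26701

26701


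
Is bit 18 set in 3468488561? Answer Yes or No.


0b11001110101111001110111101110001, bit 18 = 1. Yes

Yes


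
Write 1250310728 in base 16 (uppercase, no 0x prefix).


1250310728 = 4A863A48 hex

4A863A48


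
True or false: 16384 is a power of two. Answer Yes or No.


0b100000000000000. Only one bit set => Yes

Yes


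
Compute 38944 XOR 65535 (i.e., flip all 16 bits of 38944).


38944 ^ 65535 = 26591

26591


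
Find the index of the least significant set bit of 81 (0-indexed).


0b1010001. Lowest set bit at position 0

0


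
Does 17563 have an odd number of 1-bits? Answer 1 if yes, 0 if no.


0b100010010011011 has 7 ones => parity 1

1


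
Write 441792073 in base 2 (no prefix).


441792073 = 11010010101010011011001001001 in binary

11010010101010011011001001001


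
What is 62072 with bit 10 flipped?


62072 ^ (1 << 10) = 62072 ^ 1024 = 63096

63096


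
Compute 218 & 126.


0b11011010 & 0b1111110 = 0b1011010 = 90

90


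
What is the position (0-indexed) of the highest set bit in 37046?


0b1001000010110110. Highest set bit at position 15

15


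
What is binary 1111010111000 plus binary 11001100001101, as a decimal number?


1111010111000 + 11001100001101 = 101000111000101 = 20933

20933


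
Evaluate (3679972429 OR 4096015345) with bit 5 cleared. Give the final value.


Step 1: 3679972429 | 4096015345 = 4286054397
Step 2: 4286054397 & ~(1 << 5) = 4286054365

4286054365


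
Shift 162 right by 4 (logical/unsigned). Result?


0b10100010 >> 4 = 0b1010 = 10

10


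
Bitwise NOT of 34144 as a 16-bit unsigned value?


~0b1000010101100000 = 0b111101010011111 = 31391 (16-bit unsigned)

31391


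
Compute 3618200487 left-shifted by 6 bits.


0b11010111101010010101101110100111 << 6 = 0b11010111101010010101101110100111000000 = 231564831168

231564831168


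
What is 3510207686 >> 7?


0b11010001001110011000010011000110 >> 7 = 0b1101000100111001100001001 = 27423497

27423497


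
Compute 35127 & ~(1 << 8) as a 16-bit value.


35127 & ~(1 << 8) = 34871

34871


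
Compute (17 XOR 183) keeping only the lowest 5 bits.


Step 1: 17 ^ 183 = 166
Step 2: 166 & 31 = 6

6


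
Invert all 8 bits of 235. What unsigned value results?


235 ^ 255 = 20

20


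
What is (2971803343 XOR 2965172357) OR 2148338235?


Step 1: 2971803343 ^ 2965172357 = 27192906
Step 2: 27192906 | 2148338235 = 2174742139

2174742139


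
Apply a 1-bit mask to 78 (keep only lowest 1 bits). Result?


78 & 1 = 0

0


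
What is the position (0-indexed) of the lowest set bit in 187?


0b10111011. Lowest set bit at position 0

0


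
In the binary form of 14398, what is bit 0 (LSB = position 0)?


0b11100000111110, position 0 = 0

0


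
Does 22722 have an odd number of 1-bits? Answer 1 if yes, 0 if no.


0b101100011000010 has 6 ones => parity 0

0


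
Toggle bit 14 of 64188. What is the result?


64188 ^ (1 << 14) = 64188 ^ 16384 = 47804

47804


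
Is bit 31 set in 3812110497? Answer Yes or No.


0b11100011001110000011000010100001, bit 31 = 1. Yes

Yes


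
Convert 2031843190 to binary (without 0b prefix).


2031843190 = 1111001000110110111011101110110 in binary

1111001000110110111011101110110


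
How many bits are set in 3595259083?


0b11010110010010110100110011001011 has 17 set bits

17


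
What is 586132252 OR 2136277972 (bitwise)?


0b100010111011111010101100011100 | 0b1111111010101010000001111010100 = 0b1111111111111111010101111011100 = 2147462108

2147462108


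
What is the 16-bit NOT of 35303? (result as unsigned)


~0b1000100111100111 = 0b111011000011000 = 30232 (16-bit unsigned)

30232


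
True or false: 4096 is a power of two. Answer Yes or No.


0b1000000000000. Only one bit set => Yes

Yes


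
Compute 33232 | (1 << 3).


33232 | (1 << 3) = 33232 | 8 = 33240

33240


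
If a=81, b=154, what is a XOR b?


81 ^ 154 = 203

203


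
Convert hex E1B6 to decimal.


E1B6 hex = 57782 decimal

57782


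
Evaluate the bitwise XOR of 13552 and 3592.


0b11010011110000 ^ 0b111000001000 = 0b11101011111000 = 15096

15096


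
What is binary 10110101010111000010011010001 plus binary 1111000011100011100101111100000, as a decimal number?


10110101010111000010011010001 + 1111000011100011100101111100000 = 10001111000111010101000010110001 = 2401063089

2401063089


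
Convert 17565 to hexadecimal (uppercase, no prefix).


17565 = 449D hex

449D


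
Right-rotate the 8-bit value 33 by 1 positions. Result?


Rotate 0b100001 right by 1 (8-bit) = 0b10010000 = 144

144


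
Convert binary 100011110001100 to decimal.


100011110001100 in decimal = 18316

18316


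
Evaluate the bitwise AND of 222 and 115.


0b11011110 & 0b1110011 = 0b1010010 = 82

82


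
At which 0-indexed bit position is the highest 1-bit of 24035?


0b101110111100011. Highest set bit at position 14

14


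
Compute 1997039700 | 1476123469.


0b1110111000010000110100001010100 | 0b1010111111110111101101101001101 = 0b1110111111110111111101101011101 = 2013002589

2013002589


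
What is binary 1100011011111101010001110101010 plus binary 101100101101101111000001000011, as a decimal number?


1100011011111101010001110101010 + 101100101101101111000001000011 = 10010000001101011001001111101101 = 2419430381

2419430381


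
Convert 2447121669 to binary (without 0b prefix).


2447121669 = 10010001110111000001110100000101 in binary

10010001110111000001110100000101


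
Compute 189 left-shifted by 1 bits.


0b10111101 << 1 = 0b101111010 = 378

378


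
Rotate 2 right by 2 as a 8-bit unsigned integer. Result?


Rotate 0b10 right by 2 (8-bit) = 0b10000000 = 128

128


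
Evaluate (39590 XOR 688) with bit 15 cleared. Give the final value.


Step 1: 39590 ^ 688 = 38934
Step 2: 38934 & ~(1 << 15) = 6166

6166


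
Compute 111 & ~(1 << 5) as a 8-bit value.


111 & ~(1 << 5) = 79

79


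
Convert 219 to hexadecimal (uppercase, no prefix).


219 = DB hex

DB


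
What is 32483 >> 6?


0b111111011100011 >> 6 = 0b111111011 = 507

507


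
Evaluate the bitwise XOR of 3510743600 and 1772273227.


0b11010001010000011011001000110000 ^ 0b1101001101000101011111001001011 = 0b10111000111000110000110001111011 = 3101887611

3101887611


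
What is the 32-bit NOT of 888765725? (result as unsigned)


~0b110100111110010111110100011101 = 0b11001011000001101000001011100010 = 3406201570 (32-bit unsigned)

3406201570


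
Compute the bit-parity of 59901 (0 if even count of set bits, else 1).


0b1110100111111101 has 12 ones => parity 0

0


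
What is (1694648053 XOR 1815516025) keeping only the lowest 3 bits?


Step 1: 1694648053 ^ 1815516025 = 154457484
Step 2: 154457484 & 7 = 4

4


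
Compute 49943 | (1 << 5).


49943 | (1 << 5) = 49943 | 32 = 49975

49975


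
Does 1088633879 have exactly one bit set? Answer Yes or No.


0b1000000111000110011110000010111. Multiple bits set => No

No


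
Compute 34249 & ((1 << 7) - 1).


34249 & 127 = 73

73


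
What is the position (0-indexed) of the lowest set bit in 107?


0b1101011. Lowest set bit at position 0

0


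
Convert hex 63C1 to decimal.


63C1 hex = 25537 decimal

25537


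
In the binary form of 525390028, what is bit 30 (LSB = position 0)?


0b11111010100001101000011001100, position 30 = 0

0


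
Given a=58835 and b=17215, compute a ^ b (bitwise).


58835 ^ 17215 = 42732

42732


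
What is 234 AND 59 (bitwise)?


0b11101010 & 0b111011 = 0b101010 = 42

42


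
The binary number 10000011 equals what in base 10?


10000011 in decimal = 131

131


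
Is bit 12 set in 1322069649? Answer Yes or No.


0b1001110110011010010111010010001, bit 12 = 0. No

No


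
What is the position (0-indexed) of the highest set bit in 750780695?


0b101100110000000000000100010111. Highest set bit at position 29

29


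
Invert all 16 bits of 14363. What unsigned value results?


14363 ^ 65535 = 51172

51172


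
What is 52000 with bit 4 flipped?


52000 ^ (1 << 4) = 52000 ^ 16 = 52016

52016


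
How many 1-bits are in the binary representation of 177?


0b10110001 has 4 set bits

4


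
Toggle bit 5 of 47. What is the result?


47 ^ (1 << 5) = 47 ^ 32 = 15

15


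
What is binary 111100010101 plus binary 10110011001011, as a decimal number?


111100010101 + 10110011001011 = 11101111100000 = 15328

15328


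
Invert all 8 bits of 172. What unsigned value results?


172 ^ 255 = 83

83


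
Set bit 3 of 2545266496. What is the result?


2545266496 | (1 << 3) = 2545266496 | 8 = 2545266504

2545266504


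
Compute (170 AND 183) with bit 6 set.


Step 1: 170 & 183 = 162
Step 2: 162 | (1 << 6) = 162 | 64 = 226

226


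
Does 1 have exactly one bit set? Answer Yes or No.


0b1. Only one bit set => Yes

Yes


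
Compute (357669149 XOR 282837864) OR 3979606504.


Step 1: 357669149 ^ 282837864 = 92953205
Step 2: 92953205 | 3979606504 = 3988519933

3988519933


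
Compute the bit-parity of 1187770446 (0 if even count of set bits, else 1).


0b1000110110010111111000001001110 has 16 ones => parity 0

0


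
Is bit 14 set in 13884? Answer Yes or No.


0b11011000111100, bit 14 = 0. No

No


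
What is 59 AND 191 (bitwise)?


0b111011 & 0b10111111 = 0b111011 = 59

59


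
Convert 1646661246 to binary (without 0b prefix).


1646661246 = 1100010001001100000111001111110 in binary

1100010001001100000111001111110


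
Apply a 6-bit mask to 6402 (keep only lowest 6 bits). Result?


6402 & 63 = 2

2


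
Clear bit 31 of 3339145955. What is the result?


3339145955 & ~(1 << 31) = 1191662307

1191662307


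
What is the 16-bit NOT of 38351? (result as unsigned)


~0b1001010111001111 = 0b110101000110000 = 27184 (16-bit unsigned)

27184


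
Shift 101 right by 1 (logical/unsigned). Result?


0b1100101 >> 1 = 0b110010 = 50

50


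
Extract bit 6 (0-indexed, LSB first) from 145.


0b10010001, position 6 = 0

0


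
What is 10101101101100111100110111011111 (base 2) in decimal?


10101101101100111100110111011111 in decimal = 2914242015

2914242015


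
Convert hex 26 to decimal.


26 hex = 38 decimal

38


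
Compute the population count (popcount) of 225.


0b11100001 has 4 set bits

4


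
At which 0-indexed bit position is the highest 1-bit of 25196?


0b110001001101100. Highest set bit at position 14

14


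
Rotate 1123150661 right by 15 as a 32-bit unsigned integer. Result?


Rotate 0b1000010111100011110101101000101 right by 15 (32-bit) = 0b11010110100010101000010111100011 = 3599402467

3599402467


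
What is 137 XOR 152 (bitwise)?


0b10001001 ^ 0b10011000 = 0b10001 = 17

17


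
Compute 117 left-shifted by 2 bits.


0b1110101 << 2 = 0b111010100 = 468

468


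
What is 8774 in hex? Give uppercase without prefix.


8774 = 2246 hex

2246


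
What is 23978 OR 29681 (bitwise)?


0b101110110101010 | 0b111001111110001 = 0b111111111111011 = 32763

32763


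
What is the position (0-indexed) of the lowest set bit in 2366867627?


0b10001101000100111000100010101011. Lowest set bit at position 0

0


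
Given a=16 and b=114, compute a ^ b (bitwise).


16 ^ 114 = 98

98


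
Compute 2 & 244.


0b10 & 0b11110100 = 0b0 = 0

0


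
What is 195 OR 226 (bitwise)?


0b11000011 | 0b11100010 = 0b11100011 = 227

227


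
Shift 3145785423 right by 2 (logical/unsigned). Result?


0b10111011100000001110000001001111 >> 2 = 0b101110111000000011100000010011 = 786446355

786446355


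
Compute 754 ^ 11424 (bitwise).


0b1011110010 ^ 0b10110010100000 = 0b10111001010010 = 11858

11858


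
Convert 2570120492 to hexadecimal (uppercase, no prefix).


2570120492 = 9930ED2C hex

9930ED2C


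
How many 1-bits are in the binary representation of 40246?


0b1001110100110110 has 9 set bits

9


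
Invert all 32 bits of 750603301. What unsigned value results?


750603301 ^ 4294967295 = 3544363994

3544363994


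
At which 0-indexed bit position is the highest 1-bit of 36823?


0b1000111111010111. Highest set bit at position 15

15


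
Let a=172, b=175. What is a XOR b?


172 ^ 175 = 3

3


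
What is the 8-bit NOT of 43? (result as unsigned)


~0b101011 = 0b11010100 = 212 (8-bit unsigned)

212


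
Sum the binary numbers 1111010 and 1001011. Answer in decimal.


1111010 + 1001011 = 11000101 = 197

197


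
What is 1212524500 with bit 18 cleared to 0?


1212524500 & ~(1 << 18) = 1212262356

1212262356


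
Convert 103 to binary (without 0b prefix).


103 = 1100111 in binary

1100111


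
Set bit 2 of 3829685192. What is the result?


3829685192 | (1 << 2) = 3829685192 | 4 = 3829685196

3829685196


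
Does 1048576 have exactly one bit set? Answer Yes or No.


0b100000000000000000000. Only one bit set => Yes

Yes


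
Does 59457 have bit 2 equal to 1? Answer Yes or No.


0b1110100001000001, bit 2 = 0. No

No


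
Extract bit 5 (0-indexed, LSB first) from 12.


0b1100, position 5 = 0

0


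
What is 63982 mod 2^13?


63982 & 8191 = 6638

6638


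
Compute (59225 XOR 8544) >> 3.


Step 1: 59225 ^ 8544 = 50745
Step 2: 50745 >> 3 = 6343

6343


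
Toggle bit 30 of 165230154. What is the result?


165230154 ^ (1 << 30) = 165230154 ^ 1073741824 = 1238971978

1238971978


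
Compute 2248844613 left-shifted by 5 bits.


0b10000110000010101010010101000101 << 5 = 0b1000011000001010101001010100010100000 = 71963027616

71963027616


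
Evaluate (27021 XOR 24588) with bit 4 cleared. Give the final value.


Step 1: 27021 ^ 24588 = 2433
Step 2: 2433 & ~(1 << 4) = 2433

2433


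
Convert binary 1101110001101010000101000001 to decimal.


1101110001101010000101000001 in decimal = 231121217

231121217


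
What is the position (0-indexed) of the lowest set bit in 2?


0b10. Lowest set bit at position 1

1


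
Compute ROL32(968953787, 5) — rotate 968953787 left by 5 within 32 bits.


Rotate 0b111001110000010000111110111011 left by 5 (32-bit) = 0b111000001000011111011101100111 = 941750119

941750119


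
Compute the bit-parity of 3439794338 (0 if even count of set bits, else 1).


0b11001101000001110001100010100010 has 13 ones => parity 1

1


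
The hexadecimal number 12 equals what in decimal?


12 hex = 18 decimal

18


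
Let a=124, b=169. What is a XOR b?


124 ^ 169 = 213

213


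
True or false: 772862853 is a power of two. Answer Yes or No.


0b101110000100001111001110000101. Multiple bits set => No

No


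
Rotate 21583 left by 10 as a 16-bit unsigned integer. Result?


Rotate 0b101010001001111 left by 10 (16-bit) = 0b11110101010001 = 15697

15697


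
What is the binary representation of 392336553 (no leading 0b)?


392336553 = 10111011000101001010010101001 in binary

10111011000101001010010101001


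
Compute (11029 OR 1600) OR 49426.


Step 1: 11029 | 1600 = 12117
Step 2: 12117 | 49426 = 61271

61271


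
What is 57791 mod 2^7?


57791 & 127 = 63

63


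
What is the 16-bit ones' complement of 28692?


28692 ^ 65535 = 36843

36843


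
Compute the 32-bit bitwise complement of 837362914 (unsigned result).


~0b110001111010010010010011100010 = 0b11001110000101101101101100011101 = 3457604381 (32-bit unsigned)

3457604381


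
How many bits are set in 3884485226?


0b11100111100010001000101001101010 has 15 set bits

15


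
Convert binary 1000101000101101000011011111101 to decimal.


1000101000101101000011011111101 in decimal = 1159104253

1159104253


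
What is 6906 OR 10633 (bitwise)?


0b1101011111010 | 0b10100110001001 = 0b11101111111011 = 15355

15355


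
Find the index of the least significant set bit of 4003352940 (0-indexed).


0b11101110100111100101000101101100. Lowest set bit at position 2

2


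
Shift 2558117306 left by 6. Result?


0b10011000011110011100010110111010 << 6 = 0b10011000011110011100010110111010000000 = 163719507584

163719507584


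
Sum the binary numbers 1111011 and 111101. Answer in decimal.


1111011 + 111101 = 10111000 = 184

184


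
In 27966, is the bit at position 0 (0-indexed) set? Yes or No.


0b110110100111110, bit 0 = 0. No

No


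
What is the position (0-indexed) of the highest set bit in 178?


0b10110010. Highest set bit at position 7

7


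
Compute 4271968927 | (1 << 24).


4271968927 | (1 << 24) = 4271968927 | 16777216 = 4288746143

4288746143


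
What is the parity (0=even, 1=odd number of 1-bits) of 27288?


0b110101010011000 has 7 ones => parity 1

1


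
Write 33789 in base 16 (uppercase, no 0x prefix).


33789 = 83FD hex

83FD


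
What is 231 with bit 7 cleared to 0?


231 & ~(1 << 7) = 103

103


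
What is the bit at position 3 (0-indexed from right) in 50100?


0b1100001110110100, position 3 = 0

0


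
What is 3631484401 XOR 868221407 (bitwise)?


0b11011000011101000000110111110001 ^ 0b110011110000000000000111011111 = 0b11101011101101000000110000101110 = 3954445358

3954445358


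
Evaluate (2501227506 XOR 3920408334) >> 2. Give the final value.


Step 1: 2501227506 ^ 3920408334 = 2092506364
Step 2: 2092506364 >> 2 = 523126591

523126591


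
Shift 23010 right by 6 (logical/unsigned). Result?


0b101100111100010 >> 6 = 0b101100111 = 359

359


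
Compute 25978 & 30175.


0b110010101111010 & 0b111010111011111 = 0b110010101011010 = 25946

25946


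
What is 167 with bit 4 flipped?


167 ^ (1 << 4) = 167 ^ 16 = 183

183


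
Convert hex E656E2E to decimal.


E656E2E hex = 241528366 decimal

241528366


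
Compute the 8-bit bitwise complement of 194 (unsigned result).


~0b11000010 = 0b111101 = 61 (8-bit unsigned)

61


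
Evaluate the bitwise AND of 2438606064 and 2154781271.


0b10010001010110100010110011110000 & 0b10000000011011110101101001010111 = 0b10000000010010100000100001010000 = 2152335440

2152335440


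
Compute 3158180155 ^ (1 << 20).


3158180155 ^ (1 << 20) = 3158180155 ^ 1048576 = 3157131579

3157131579


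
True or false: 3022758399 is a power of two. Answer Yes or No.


0b10110100001010111010000111111111. Multiple bits set => No

No


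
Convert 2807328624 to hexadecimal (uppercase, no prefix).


2807328624 = A7546F70 hex

A7546F70


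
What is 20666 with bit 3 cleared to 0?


20666 & ~(1 << 3) = 20658

20658


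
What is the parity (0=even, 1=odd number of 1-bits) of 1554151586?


0b1011100101000100111100010100010 has 14 ones => parity 0

0


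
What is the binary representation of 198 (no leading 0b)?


198 = 11000110 in binary

11000110


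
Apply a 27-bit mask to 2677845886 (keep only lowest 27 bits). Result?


2677845886 & 134217727 = 127709054

127709054


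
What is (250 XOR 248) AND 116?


Step 1: 250 ^ 248 = 2
Step 2: 2 & 116 = 0

0


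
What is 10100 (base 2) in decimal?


10100 in decimal = 20

20


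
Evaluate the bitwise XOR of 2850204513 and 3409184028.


0b10101001111000101010101101100001 ^ 0b11001011001101000000010100011100 = 0b1100010110101101010111001111101 = 1658236541

1658236541


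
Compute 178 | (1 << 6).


178 | (1 << 6) = 178 | 64 = 242

242


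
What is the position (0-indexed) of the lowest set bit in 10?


0b1010. Lowest set bit at position 1

1


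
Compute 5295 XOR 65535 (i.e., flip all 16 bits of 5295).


5295 ^ 65535 = 60240

60240


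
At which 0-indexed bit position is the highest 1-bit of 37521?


0b1001001010010001. Highest set bit at position 15

15


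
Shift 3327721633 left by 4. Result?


0b11000110010110010000000010100001 << 4 = 0b110001100101100100000000101000010000 = 53243546128

53243546128


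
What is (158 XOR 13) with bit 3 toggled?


Step 1: 158 ^ 13 = 147
Step 2: 147 ^ (1 << 3) = 147 ^ 8 = 155

155


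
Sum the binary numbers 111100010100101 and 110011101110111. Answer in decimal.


111100010100101 + 110011101110111 = 1110000000011100 = 57372

57372


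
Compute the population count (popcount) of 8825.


0b10001001111001 has 7 set bits

7


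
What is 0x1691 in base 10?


1691 hex = 5777 decimal

5777


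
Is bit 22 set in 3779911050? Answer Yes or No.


0b11100001010011001101110110001010, bit 22 = 1. Yes

Yes


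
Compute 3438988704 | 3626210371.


0b11001100111110101100110110100000 | 0b11011000001000111001010001000011 = 0b11011100111110111101110111100011 = 3707493859

3707493859


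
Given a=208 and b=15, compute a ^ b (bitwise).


208 ^ 15 = 223

223


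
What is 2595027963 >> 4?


0b10011010101011001111101111111011 >> 4 = 0b1001101010101100111110111111 = 162189247

162189247


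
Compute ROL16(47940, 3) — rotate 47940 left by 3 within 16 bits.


Rotate 0b1011101101000100 left by 3 (16-bit) = 0b1101101000100101 = 55845

55845


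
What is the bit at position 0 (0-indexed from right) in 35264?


0b1000100111000000, position 0 = 0

0


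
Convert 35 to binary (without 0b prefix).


35 = 100011 in binary

100011


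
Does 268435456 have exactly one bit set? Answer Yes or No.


0b10000000000000000000000000000. Only one bit set => Yes

Yes


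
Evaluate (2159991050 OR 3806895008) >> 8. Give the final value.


Step 1: 2159991050 | 3806895008 = 3808353194
Step 2: 3808353194 >> 8 = 14876379

14876379


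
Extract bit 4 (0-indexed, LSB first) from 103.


0b1100111, position 4 = 0

0


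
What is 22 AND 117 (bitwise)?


0b10110 & 0b1110101 = 0b10100 = 20

20


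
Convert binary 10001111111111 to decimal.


10001111111111 in decimal = 9215

9215


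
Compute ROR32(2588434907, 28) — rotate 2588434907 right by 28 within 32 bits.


Rotate 0b10011010010010000110000111011011 right by 28 (32-bit) = 0b10100100100001100001110110111001 = 2760252857

2760252857


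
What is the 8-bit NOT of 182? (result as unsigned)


~0b10110110 = 0b1001001 = 73 (8-bit unsigned)

73


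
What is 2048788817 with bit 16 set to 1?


2048788817 | (1 << 16) = 2048788817 | 65536 = 2048854353

2048854353


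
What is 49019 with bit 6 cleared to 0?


49019 & ~(1 << 6) = 48955

48955


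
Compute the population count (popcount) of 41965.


0b1010001111101101 has 10 set bits

10


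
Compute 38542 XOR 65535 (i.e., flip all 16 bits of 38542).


38542 ^ 65535 = 26993

26993


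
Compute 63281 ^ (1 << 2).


63281 ^ (1 << 2) = 63281 ^ 4 = 63285

63285


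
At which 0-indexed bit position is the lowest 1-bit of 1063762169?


0b111111011001111011100011111001. Lowest set bit at position 0

0


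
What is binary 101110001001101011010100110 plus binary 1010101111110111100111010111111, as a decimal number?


101110001001101011010100110 + 1010101111110111100111010111111 = 1011011110000001010010101100101 = 1539351909

1539351909


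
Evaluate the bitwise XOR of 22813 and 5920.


0b101100100011101 ^ 0b1011100100000 = 0b100111000111101 = 20029

20029


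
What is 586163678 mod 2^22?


586163678 & 4194303 = 3155422

3155422


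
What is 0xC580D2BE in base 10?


C580D2BE hex = 3313554110 decimal

3313554110


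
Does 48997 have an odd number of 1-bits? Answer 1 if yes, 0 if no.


0b1011111101100101 has 11 ones => parity 1

1


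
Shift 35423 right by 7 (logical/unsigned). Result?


0b1000101001011111 >> 7 = 0b100010100 = 276

276


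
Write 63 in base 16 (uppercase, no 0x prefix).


63 = 3F hex

3F


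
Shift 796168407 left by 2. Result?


0b101111011101001001000011010111 << 2 = 0b10111101110100100100001101011100 = 3184673628

3184673628


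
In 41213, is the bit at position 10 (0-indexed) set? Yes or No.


0b1010000011111101, bit 10 = 0. No

No


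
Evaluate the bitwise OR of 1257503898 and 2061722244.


0b1001010111100111111110010011010 | 0b1111010111000110110001010000100 = 0b1111010111100111111111010011110 = 2062810782

2062810782


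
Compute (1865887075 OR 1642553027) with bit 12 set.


Step 1: 1865887075 | 1642553027 = 1878491107
Step 2: 1878491107 | (1 << 12) = 1878491107 | 4096 = 1878491107

1878491107


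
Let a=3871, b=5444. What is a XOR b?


3871 ^ 5444 = 6747

6747


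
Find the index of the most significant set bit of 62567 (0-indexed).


0b1111010001100111. Highest set bit at position 15

15


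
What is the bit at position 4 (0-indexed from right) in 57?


0b111001, position 4 = 1

1


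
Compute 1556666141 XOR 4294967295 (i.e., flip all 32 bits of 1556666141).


1556666141 ^ 4294967295 = 2738301154

2738301154


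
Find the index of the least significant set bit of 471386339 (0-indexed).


0b11100000110001100100011100011. Lowest set bit at position 0

0


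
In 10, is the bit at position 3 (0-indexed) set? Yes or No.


0b1010, bit 3 = 1. Yes

Yes


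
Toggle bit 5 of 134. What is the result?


134 ^ (1 << 5) = 134 ^ 32 = 166

166


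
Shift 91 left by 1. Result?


0b1011011 << 1 = 0b10110110 = 182

182


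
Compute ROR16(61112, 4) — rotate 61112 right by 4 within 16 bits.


Rotate 0b1110111010111000 right by 4 (16-bit) = 0b1000111011101011 = 36587

36587


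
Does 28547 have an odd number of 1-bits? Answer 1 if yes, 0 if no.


0b110111110000011 has 9 ones => parity 1

1


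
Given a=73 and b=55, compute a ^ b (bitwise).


73 ^ 55 = 126

126


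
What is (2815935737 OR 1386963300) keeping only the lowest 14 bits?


Step 1: 2815935737 | 1386963300 = 4160742909
Step 2: 4160742909 & 16383 = 9725

9725


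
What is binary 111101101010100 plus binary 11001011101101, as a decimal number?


111101101010100 + 11001011101101 = 1010111001000001 = 44609

44609


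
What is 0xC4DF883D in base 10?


C4DF883D hex = 3302983741 decimal

3302983741


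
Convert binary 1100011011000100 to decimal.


1100011011000100 in decimal = 50884

50884


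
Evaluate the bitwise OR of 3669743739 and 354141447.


0b11011010101110111101100001111011 | 0b10101000110111100010100000111 = 0b11011111101110111101110101111111 = 3753631103

3753631103


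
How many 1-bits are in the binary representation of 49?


0b110001 has 3 set bits

3


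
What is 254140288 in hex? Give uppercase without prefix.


254140288 = F25DF80 hex

F25DF80


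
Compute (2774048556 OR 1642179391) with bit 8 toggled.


Step 1: 2774048556 | 1642179391 = 3858349887
Step 2: 3858349887 ^ (1 << 8) = 3858349887 ^ 256 = 3858349631

3858349631


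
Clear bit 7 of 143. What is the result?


143 & ~(1 << 7) = 15

15


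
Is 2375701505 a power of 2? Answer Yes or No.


0b10001101100110100101010000000001. Multiple bits set => No

No


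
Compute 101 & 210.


0b1100101 & 0b11010010 = 0b1000000 = 64

64


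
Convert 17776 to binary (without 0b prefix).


17776 = 100010101110000 in binary

100010101110000


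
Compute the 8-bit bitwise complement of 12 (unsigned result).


~0b1100 = 0b11110011 = 243 (8-bit unsigned)

243


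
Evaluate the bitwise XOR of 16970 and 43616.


0b100001001001010 ^ 0b1010101001100000 = 0b1110100000101010 = 59434

59434


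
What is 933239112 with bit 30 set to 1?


933239112 | (1 << 30) = 933239112 | 1073741824 = 2006980936

2006980936


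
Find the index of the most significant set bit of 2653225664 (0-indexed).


0b10011110001001010000001011000000. Highest set bit at position 31

31


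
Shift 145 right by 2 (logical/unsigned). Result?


0b10010001 >> 2 = 0b100100 = 36

36


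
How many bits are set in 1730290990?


0b1100111001000100010010100101110 has 14 set bits

14


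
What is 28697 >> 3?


0b111000000011001 >> 3 = 0b111000000011 = 3587

3587


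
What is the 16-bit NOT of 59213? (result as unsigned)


~0b1110011101001101 = 0b1100010110010 = 6322 (16-bit unsigned)

6322
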